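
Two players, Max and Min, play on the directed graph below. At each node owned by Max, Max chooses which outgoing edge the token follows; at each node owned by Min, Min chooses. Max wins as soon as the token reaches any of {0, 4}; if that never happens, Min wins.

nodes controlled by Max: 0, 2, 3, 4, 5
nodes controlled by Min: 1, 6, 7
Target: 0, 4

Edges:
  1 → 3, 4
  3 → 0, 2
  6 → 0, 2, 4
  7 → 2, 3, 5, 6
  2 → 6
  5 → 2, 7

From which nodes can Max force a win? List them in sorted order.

0, 1, 3, 4

A0 = {0, 4}
A1: add {3} — 3 (Max) has 3→0.
A2: add {1} — 1 (Min): all of {3, 4} already in.
A3 = A2; e.g. 2 (Max) has no edge into A2. Fixed point.
Max's winning region = {0, 1, 3, 4}.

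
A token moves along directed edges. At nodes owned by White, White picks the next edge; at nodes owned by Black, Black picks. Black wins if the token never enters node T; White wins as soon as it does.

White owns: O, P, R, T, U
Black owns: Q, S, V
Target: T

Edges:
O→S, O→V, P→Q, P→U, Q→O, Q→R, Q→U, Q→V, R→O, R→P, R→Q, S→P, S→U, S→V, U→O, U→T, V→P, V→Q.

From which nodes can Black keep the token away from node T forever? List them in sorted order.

O, Q, S, V

A0 = {T}
A1: add {U} — U (White) has U→T.
A2: add {P} — P (White) has P→U.
A3: add {R} — R (White) has R→P.
A4 = A3; e.g. O (White) has no edge into A3. Fixed point.
White's attractor = {P, R, T, U}; Black avoids the target exactly from the complement.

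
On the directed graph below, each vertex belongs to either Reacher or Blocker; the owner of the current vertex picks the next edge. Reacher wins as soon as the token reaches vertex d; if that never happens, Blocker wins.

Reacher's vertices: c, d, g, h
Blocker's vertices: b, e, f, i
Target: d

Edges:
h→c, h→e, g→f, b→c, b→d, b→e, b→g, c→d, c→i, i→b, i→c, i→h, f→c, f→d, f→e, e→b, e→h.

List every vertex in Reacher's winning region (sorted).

A0 = {d}
A1: add {c} — c (Reacher) has c→d.
A2: add {h} — h (Reacher) has h→c.
A3 = A2; e.g. b (Blocker) can still go to e. Fixed point.
Reacher's winning region = {c, d, h}.

c, d, h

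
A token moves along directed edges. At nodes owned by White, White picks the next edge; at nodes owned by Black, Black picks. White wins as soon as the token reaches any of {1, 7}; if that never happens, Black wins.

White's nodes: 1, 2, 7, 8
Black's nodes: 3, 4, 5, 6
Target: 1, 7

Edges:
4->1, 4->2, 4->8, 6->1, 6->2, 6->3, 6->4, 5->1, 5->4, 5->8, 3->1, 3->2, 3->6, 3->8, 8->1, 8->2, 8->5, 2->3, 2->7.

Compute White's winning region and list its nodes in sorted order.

A0 = {1, 7}
A1: add {2, 8} — 2 (White) has 2→7; 8 (White) has 8→1.
A2: add {4} — 4 (Black): all of {1, 2, 8} already in.
A3: add {5} — 5 (Black): all of {1, 4, 8} already in.
A4 = A3; e.g. 3 (Black) can still go to 6. Fixed point.
White's winning region = {1, 2, 4, 5, 7, 8}.

1, 2, 4, 5, 7, 8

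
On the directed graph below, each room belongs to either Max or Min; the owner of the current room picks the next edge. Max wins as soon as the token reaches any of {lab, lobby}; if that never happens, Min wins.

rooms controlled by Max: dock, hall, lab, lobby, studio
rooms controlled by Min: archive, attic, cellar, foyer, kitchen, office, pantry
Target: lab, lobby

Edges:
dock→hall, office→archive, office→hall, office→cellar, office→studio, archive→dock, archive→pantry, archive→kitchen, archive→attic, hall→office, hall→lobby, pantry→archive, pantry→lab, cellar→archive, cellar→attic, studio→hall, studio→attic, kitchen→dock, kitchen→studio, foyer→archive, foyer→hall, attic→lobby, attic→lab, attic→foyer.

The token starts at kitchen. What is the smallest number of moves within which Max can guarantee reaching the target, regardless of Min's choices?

A0 = {lab, lobby}
A1: add {hall} — hall (Max) has hall→lobby.
A2: add {dock, studio} — dock (Max) has dock→hall; studio (Max) has studio→hall.
A3: add {kitchen} — kitchen (Min): all of {dock, studio} already in.
A4 = A3; e.g. office (Min) can still go to archive. Fixed point.
kitchen enters the attractor at level 3, so Max can force the target in 3 moves from there.

3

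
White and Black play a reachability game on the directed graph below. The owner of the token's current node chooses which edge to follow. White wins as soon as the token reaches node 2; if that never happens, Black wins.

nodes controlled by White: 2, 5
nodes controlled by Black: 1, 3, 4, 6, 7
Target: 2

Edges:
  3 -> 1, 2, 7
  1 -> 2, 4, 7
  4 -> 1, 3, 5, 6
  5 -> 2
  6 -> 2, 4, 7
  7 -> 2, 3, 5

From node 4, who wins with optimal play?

Black

A0 = {2}
A1: add {5} — 5 (White) has 5→2.
A2 = A1; e.g. 1 (Black) can still go to 4. Fixed point.
4 never enters the attractor, so Black can avoid the target forever.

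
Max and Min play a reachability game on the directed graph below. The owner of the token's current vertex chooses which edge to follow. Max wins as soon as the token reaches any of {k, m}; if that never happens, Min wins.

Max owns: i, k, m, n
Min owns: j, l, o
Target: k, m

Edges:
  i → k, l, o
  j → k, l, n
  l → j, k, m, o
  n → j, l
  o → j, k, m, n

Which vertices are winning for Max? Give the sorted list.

A0 = {k, m}
A1: add {i} — i (Max) has i→k.
A2 = A1; e.g. j (Min) can still go to l. Fixed point.
Max's winning region = {i, k, m}.

i, k, m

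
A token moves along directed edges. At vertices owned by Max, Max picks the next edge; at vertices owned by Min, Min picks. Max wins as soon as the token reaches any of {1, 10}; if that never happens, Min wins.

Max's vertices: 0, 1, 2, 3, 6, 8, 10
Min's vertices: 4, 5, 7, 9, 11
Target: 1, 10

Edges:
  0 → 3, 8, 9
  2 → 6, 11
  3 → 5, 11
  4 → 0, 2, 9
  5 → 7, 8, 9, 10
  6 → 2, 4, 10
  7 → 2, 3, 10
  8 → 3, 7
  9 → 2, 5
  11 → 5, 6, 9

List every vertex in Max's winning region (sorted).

1, 2, 6, 10

A0 = {1, 10}
A1: add {6} — 6 (Max) has 6→10.
A2: add {2} — 2 (Max) has 2→6.
A3 = A2; e.g. 0 (Max) has no edge into A2. Fixed point.
Max's winning region = {1, 2, 6, 10}.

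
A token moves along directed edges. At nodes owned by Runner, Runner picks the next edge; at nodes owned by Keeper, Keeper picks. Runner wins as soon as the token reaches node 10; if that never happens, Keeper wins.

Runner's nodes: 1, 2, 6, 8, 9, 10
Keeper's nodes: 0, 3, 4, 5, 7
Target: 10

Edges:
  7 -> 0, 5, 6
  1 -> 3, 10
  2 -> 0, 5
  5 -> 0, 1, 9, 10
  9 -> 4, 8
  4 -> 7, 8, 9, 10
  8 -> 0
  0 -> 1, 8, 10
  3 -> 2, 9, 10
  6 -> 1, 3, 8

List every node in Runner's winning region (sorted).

A0 = {10}
A1: add {1} — 1 (Runner) has 1→10.
A2: add {6} — 6 (Runner) has 6→1.
A3 = A2; e.g. 0 (Keeper) can still go to 8. Fixed point.
Runner's winning region = {1, 6, 10}.

1, 6, 10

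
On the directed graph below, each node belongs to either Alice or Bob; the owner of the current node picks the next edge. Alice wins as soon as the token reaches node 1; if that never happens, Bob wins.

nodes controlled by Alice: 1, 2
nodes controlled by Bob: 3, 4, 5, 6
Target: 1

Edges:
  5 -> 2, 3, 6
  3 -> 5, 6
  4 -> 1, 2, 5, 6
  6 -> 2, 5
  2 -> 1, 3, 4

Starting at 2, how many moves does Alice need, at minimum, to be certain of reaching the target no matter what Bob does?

1

A0 = {1}
A1: add {2} — 2 (Alice) has 2→1.
A2 = A1; e.g. 3 (Bob) can still go to 5. Fixed point.
2 enters the attractor at level 1, so Alice can force the target in 1 move from there.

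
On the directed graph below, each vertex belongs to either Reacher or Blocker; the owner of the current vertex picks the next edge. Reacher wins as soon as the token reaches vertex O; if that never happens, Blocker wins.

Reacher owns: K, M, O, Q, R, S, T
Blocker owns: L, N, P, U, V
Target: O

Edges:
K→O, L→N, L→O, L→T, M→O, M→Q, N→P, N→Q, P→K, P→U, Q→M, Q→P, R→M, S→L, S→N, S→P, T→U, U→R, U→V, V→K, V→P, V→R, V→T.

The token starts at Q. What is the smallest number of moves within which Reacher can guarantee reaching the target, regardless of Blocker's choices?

2

A0 = {O}
A1: add {K, M} — K (Reacher) has K→O; M (Reacher) has M→O.
A2: add {Q, R} — Q (Reacher) has Q→M; R (Reacher) has R→M.
A3 = A2; e.g. L (Blocker) can still go to N. Fixed point.
Q enters the attractor at level 2, so Reacher can force the target in 2 moves from there.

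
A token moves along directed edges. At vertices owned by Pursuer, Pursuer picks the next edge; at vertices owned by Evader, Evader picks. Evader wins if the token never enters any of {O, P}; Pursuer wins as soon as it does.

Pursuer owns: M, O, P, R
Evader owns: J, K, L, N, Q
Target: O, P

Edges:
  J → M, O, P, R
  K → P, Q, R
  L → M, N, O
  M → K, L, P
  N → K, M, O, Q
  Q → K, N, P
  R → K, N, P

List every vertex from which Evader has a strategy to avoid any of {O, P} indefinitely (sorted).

K, L, N, Q

A0 = {O, P}
A1: add {M, R} — M (Pursuer) has M→P; R (Pursuer) has R→P.
A2: add {J} — J (Evader): all of {M, O, P, R} already in.
A3 = A2; e.g. K (Evader) can still go to Q. Fixed point.
Pursuer's attractor = {J, M, O, P, R}; Evader avoids the target exactly from the complement.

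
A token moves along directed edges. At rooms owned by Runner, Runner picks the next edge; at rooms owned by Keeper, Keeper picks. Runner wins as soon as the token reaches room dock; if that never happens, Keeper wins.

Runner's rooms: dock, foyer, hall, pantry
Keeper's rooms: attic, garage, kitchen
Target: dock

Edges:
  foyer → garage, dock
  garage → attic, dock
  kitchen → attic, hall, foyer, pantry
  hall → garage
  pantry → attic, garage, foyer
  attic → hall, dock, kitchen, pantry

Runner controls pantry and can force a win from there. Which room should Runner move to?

A0 = {dock}
A1: add {foyer} — foyer (Runner) has foyer→dock.
A2: add {pantry} — pantry (Runner) has pantry→foyer.
A3 = A2; e.g. attic (Keeper) can still go to hall. Fixed point.
From pantry, successor foyer is in the attractor (rank 1); the other successors attic, garage are not.

foyer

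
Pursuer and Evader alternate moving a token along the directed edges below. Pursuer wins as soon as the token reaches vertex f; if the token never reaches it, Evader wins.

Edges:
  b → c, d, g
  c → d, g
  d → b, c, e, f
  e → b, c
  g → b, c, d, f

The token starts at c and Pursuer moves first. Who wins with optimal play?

Track states (vertex, player-to-move).
A0 = {(f,Pursuer), (f,Evader)}
A1: add {(d,Pursuer), (g,Pursuer)}.
A2: add {(c,Evader)}.
A3: add {(b,Pursuer), (e,Pursuer)}.
A4 = A3; e.g. (b,Evader) stays out. (c,Pursuer) never enters ⇒ Evader avoids the target.

Evader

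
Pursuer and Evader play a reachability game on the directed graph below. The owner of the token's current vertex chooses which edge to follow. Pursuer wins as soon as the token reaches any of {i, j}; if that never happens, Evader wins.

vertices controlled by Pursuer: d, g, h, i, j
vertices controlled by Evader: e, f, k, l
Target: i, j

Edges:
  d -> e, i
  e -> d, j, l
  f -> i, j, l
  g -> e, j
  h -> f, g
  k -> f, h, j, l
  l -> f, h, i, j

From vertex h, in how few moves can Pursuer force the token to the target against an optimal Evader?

2

A0 = {i, j}
A1: add {d, g} — d (Pursuer) has d→i; g (Pursuer) has g→j.
A2: add {h} — h (Pursuer) has h→g.
A3 = A2; e.g. e (Evader) can still go to l. Fixed point.
h enters the attractor at level 2, so Pursuer can force the target in 2 moves from there.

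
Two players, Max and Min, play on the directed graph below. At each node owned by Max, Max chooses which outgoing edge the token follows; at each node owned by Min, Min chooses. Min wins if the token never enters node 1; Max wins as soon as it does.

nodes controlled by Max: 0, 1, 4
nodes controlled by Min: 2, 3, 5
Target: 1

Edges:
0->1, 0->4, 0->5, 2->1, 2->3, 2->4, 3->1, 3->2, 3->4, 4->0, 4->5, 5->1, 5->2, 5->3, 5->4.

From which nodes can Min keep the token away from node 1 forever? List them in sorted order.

A0 = {1}
A1: add {0} — 0 (Max) has 0→1.
A2: add {4} — 4 (Max) has 4→0.
A3 = A2; e.g. 2 (Min) can still go to 3. Fixed point.
Max's attractor = {0, 1, 4}; Min avoids the target exactly from the complement.

2, 3, 5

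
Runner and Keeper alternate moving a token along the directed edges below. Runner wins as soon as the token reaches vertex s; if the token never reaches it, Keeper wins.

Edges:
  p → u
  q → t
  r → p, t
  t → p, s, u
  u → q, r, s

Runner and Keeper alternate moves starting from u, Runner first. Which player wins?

Runner

Track states (vertex, player-to-move).
A0 = {(s,Runner), (s,Keeper)}
A1: add {(t,Runner), (u,Runner)}.
(u,Runner) ∈ A1 ⇒ Runner forces the target.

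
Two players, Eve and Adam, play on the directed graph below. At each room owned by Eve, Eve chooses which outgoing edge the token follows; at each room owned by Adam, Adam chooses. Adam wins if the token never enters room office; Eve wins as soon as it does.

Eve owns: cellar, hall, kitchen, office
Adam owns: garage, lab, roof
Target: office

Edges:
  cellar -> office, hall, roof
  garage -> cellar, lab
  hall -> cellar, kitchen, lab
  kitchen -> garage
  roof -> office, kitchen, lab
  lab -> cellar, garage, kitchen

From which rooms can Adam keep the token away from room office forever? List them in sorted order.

A0 = {office}
A1: add {cellar} — cellar (Eve) has cellar→office.
A2: add {hall} — hall (Eve) has hall→cellar.
A3 = A2; e.g. garage (Adam) can still go to lab. Fixed point.
Eve's attractor = {cellar, hall, office}; Adam avoids the target exactly from the complement.

garage, kitchen, lab, roof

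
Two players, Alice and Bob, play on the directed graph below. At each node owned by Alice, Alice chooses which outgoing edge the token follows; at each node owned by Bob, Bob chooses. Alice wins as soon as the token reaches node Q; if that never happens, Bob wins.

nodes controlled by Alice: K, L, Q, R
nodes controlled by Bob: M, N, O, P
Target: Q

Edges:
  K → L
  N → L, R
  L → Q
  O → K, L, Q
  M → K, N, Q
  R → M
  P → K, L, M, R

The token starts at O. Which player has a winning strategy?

A0 = {Q}
A1: add {L} — L (Alice) has L→Q.
A2: add {K} — K (Alice) has K→L.
A3: add {O} — O (Bob): all of {K, L, Q} already in.
A4 = A3; e.g. M (Bob) can still go to N. Fixed point.
O ∈ A3, so Alice can force the target.

Alice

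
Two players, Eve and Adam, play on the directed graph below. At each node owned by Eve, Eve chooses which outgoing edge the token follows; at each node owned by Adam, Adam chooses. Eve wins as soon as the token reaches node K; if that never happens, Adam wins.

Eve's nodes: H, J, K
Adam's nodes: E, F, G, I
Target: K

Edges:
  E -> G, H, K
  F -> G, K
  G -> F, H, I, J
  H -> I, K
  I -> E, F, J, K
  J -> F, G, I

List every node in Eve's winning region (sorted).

H, K

A0 = {K}
A1: add {H} — H (Eve) has H→K.
A2 = A1; e.g. E (Adam) can still go to G. Fixed point.
Eve's winning region = {H, K}.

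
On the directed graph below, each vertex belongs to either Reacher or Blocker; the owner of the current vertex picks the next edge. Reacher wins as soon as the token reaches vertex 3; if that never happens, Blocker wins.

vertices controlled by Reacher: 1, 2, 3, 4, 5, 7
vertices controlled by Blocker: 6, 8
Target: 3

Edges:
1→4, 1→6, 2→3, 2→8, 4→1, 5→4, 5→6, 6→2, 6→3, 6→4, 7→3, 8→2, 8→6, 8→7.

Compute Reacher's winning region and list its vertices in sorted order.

A0 = {3}
A1: add {2, 7} — 2 (Reacher) has 2→3; 7 (Reacher) has 7→3.
A2 = A1; e.g. 1 (Reacher) has no edge into A1. Fixed point.
Reacher's winning region = {2, 3, 7}.

2, 3, 7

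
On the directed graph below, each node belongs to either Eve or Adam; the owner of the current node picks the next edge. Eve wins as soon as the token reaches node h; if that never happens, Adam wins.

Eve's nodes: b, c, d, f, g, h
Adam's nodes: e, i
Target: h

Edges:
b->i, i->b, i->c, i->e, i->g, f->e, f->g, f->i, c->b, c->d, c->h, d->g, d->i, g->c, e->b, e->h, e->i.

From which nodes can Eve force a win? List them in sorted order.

A0 = {h}
A1: add {c} — c (Eve) has c→h.
A2: add {g} — g (Eve) has g→c.
A3: add {d, f} — d (Eve) has d→g; f (Eve) has f→g.
A4 = A3; e.g. b (Eve) has no edge into A3. Fixed point.
Eve's winning region = {c, d, f, g, h}.

c, d, f, g, h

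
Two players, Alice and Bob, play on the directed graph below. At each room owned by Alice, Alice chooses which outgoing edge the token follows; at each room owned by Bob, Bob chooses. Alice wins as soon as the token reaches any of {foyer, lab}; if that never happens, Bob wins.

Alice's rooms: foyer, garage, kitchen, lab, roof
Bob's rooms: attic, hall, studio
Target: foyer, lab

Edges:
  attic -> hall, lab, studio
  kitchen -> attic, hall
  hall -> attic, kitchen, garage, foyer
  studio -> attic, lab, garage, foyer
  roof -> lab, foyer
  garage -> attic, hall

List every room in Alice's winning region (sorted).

A0 = {foyer, lab}
A1: add {roof} — roof (Alice) has roof→lab.
A2 = A1; e.g. attic (Bob) can still go to hall. Fixed point.
Alice's winning region = {foyer, lab, roof}.

foyer, lab, roof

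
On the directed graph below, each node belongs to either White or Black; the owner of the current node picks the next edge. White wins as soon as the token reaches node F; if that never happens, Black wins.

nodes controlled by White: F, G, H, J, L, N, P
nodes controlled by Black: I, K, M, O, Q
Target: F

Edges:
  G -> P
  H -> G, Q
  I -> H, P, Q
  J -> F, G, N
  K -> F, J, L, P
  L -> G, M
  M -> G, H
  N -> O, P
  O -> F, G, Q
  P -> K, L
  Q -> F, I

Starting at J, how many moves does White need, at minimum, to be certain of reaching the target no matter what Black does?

A0 = {F}
A1: add {J} — J (White) has J→F.
A2 = A1; e.g. G (White) has no edge into A1. Fixed point.
J enters the attractor at level 1, so White can force the target in 1 move from there.

1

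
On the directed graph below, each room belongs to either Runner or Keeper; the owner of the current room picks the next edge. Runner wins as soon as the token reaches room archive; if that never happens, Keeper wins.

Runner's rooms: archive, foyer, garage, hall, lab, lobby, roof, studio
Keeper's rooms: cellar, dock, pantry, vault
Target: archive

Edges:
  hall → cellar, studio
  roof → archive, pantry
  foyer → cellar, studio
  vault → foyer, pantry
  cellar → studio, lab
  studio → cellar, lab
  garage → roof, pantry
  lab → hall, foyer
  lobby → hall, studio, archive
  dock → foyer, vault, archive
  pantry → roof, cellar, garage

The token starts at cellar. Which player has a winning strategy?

Keeper

A0 = {archive}
A1: add {lobby, roof} — roof (Runner) has roof→archive; lobby (Runner) has lobby→archive.
A2: add {garage} — garage (Runner) has garage→roof.
A3 = A2; e.g. hall (Runner) has no edge into A2. Fixed point.
cellar never enters the attractor, so Keeper can avoid the target forever.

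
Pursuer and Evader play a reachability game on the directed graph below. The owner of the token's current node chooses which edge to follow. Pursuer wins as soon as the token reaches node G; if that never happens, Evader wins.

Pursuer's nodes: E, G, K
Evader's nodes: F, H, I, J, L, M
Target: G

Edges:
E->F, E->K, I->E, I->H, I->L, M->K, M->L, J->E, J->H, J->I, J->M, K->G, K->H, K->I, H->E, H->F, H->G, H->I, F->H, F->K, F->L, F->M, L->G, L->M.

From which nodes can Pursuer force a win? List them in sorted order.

E, G, K

A0 = {G}
A1: add {K} — K (Pursuer) has K→G.
A2: add {E} — E (Pursuer) has E→K.
A3 = A2; e.g. F (Evader) can still go to H. Fixed point.
Pursuer's winning region = {E, G, K}.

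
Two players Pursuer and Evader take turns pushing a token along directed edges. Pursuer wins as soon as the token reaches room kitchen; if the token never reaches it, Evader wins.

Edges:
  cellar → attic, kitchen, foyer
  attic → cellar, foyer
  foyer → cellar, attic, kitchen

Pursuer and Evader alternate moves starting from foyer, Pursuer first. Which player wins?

Track states (vertex, player-to-move).
A0 = {(kitchen,Pursuer), (kitchen,Evader)}
A1: add {(cellar,Pursuer), (foyer,Pursuer)}.
(foyer,Pursuer) ∈ A1 ⇒ Pursuer forces the target.

Pursuer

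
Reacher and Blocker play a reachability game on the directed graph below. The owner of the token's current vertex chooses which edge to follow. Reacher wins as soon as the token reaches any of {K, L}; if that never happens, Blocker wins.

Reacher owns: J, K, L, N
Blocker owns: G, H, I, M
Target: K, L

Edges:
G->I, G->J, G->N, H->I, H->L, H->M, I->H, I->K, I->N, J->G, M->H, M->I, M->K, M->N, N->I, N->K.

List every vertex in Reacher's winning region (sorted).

A0 = {K, L}
A1: add {N} — N (Reacher) has N→K.
A2 = A1; e.g. G (Blocker) can still go to I. Fixed point.
Reacher's winning region = {K, L, N}.

K, L, N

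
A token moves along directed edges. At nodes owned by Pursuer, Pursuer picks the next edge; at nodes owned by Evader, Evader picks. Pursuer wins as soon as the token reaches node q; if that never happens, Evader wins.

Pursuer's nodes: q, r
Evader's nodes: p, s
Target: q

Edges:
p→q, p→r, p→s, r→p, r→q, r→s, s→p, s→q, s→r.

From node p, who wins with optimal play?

Evader

A0 = {q}
A1: add {r} — r (Pursuer) has r→q.
A2 = A1; e.g. p (Evader) can still go to s. Fixed point.
p never enters the attractor, so Evader can avoid the target forever.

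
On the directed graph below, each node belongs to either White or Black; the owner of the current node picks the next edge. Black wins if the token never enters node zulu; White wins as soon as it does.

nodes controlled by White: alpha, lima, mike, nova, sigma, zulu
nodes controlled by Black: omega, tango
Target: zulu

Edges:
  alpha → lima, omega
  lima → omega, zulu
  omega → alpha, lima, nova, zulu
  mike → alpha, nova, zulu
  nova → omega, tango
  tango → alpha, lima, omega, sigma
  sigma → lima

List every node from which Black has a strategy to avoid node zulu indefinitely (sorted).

A0 = {zulu}
A1: add {lima, mike} — lima (White) has lima→zulu; mike (White) has mike→zulu.
A2: add {alpha, sigma} — alpha (White) has alpha→lima; sigma (White) has sigma→lima.
A3 = A2; e.g. omega (Black) can still go to nova. Fixed point.
White's attractor = {alpha, lima, mike, sigma, zulu}; Black avoids the target exactly from the complement.

nova, omega, tango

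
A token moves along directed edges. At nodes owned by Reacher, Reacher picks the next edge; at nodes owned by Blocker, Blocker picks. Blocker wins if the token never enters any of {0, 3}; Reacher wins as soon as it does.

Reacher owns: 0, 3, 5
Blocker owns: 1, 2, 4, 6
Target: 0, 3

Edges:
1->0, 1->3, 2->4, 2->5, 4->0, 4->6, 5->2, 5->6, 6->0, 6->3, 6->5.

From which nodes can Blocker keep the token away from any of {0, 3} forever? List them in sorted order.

2, 4, 5, 6

A0 = {0, 3}
A1: add {1} — 1 (Blocker): all of {0, 3} already in.
A2 = A1; e.g. 2 (Blocker) can still go to 4. Fixed point.
Reacher's attractor = {0, 1, 3}; Blocker avoids the target exactly from the complement.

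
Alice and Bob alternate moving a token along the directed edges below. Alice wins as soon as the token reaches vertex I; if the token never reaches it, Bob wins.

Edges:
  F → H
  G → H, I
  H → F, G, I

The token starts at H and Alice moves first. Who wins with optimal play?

Alice

Track states (vertex, player-to-move).
A0 = {(I,Alice), (I,Bob)}
A1: add {(G,Alice), (H,Alice)}.
(H,Alice) ∈ A1 ⇒ Alice forces the target.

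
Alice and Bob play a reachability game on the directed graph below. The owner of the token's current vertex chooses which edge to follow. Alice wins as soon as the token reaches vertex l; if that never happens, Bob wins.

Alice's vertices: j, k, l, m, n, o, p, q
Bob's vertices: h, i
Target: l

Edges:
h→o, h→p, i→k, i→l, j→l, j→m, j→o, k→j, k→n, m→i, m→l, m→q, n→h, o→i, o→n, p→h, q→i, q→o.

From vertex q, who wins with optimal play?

A0 = {l}
A1: add {j, m} — j (Alice) has j→l; m (Alice) has m→l.
A2: add {k} — k (Alice) has k→j.
A3: add {i} — i (Bob): all of {k, l} already in.
A4: add {o, q} — o (Alice) has o→i; q (Alice) has q→i.
A5 = A4; e.g. h (Bob) can still go to p. Fixed point.
q ∈ A4, so Alice can force the target.

Alice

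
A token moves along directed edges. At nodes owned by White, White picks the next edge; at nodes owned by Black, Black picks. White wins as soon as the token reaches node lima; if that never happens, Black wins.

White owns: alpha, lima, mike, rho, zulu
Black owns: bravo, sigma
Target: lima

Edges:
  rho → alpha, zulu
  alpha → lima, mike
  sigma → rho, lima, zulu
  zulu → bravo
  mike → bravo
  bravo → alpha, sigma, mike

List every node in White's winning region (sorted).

alpha, lima, rho

A0 = {lima}
A1: add {alpha} — alpha (White) has alpha→lima.
A2: add {rho} — rho (White) has rho→alpha.
A3 = A2; e.g. sigma (Black) can still go to zulu. Fixed point.
White's winning region = {alpha, lima, rho}.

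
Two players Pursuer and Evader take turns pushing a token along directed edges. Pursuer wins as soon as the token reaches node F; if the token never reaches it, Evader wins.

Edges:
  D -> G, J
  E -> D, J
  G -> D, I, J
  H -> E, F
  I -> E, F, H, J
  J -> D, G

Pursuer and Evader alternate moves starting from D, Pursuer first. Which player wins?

Evader

Track states (vertex, player-to-move).
A0 = {(F,Pursuer), (F,Evader)}
A1: add {(H,Pursuer), (I,Pursuer)}.
A2 = A1; e.g. (D,Pursuer) stays out. (D,Pursuer) never enters ⇒ Evader avoids the target.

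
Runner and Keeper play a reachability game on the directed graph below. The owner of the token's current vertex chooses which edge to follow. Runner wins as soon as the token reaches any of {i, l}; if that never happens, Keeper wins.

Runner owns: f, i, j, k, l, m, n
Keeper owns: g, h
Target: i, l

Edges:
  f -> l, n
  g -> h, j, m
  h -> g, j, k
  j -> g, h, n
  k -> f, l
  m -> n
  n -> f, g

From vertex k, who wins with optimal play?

A0 = {i, l}
A1: add {f, k} — f (Runner) has f→l; k (Runner) has k→l.
k ∈ A1, so Runner can force the target.

Runner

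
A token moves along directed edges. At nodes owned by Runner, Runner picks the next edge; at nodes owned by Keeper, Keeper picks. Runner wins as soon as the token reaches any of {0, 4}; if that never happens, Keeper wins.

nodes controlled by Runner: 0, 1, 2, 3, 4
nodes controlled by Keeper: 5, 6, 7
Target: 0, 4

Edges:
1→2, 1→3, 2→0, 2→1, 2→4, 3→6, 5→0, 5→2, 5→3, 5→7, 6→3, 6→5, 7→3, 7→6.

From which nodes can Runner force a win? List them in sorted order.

A0 = {0, 4}
A1: add {2} — 2 (Runner) has 2→0.
A2: add {1} — 1 (Runner) has 1→2.
A3 = A2; e.g. 3 (Runner) has no edge into A2. Fixed point.
Runner's winning region = {0, 1, 2, 4}.

0, 1, 2, 4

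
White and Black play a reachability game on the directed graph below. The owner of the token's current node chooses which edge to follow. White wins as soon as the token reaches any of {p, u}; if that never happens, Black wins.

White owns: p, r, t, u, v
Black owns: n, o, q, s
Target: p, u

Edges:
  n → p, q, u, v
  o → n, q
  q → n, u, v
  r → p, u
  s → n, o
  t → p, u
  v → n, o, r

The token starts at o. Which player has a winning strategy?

Black

A0 = {p, u}
A1: add {r, t} — r (White) has r→p; t (White) has t→p.
A2: add {v} — v (White) has v→r.
A3 = A2; e.g. n (Black) can still go to q. Fixed point.
o never enters the attractor, so Black can avoid the target forever.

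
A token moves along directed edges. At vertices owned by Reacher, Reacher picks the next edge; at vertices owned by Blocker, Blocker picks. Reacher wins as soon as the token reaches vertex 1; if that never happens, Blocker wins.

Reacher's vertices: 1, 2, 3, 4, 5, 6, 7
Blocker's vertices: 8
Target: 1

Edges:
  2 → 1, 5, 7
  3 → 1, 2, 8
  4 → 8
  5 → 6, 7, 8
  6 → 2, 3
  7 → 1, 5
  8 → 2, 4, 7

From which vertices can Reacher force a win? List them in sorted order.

A0 = {1}
A1: add {2, 3, 7} — 2 (Reacher) has 2→1; 3 (Reacher) has 3→1; 7 (Reacher) has 7→1.
A2: add {5, 6} — 5 (Reacher) has 5→7; 6 (Reacher) has 6→2.
A3 = A2; e.g. 4 (Reacher) has no edge into A2. Fixed point.
Reacher's winning region = {1, 2, 3, 5, 6, 7}.

1, 2, 3, 5, 6, 7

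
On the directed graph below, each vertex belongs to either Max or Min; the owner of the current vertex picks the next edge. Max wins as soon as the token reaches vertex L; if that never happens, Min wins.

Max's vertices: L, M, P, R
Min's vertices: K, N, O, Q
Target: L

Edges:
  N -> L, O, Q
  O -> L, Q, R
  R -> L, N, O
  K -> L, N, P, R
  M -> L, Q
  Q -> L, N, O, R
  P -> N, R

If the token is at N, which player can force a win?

A0 = {L}
A1: add {M, R} — M (Max) has M→L; R (Max) has R→L.
A2: add {P} — P (Max) has P→R.
A3 = A2; e.g. K (Min) can still go to N. Fixed point.
N never enters the attractor, so Min can avoid the target forever.

Min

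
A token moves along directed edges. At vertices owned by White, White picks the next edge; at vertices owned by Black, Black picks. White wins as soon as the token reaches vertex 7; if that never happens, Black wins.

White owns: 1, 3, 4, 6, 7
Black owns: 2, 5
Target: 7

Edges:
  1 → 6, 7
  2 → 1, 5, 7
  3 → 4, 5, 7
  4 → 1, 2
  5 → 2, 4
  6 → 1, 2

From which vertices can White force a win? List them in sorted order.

1, 3, 4, 6, 7

A0 = {7}
A1: add {1, 3} — 1 (White) has 1→7; 3 (White) has 3→7.
A2: add {4, 6} — 4 (White) has 4→1; 6 (White) has 6→1.
A3 = A2; e.g. 2 (Black) can still go to 5. Fixed point.
White's winning region = {1, 3, 4, 6, 7}.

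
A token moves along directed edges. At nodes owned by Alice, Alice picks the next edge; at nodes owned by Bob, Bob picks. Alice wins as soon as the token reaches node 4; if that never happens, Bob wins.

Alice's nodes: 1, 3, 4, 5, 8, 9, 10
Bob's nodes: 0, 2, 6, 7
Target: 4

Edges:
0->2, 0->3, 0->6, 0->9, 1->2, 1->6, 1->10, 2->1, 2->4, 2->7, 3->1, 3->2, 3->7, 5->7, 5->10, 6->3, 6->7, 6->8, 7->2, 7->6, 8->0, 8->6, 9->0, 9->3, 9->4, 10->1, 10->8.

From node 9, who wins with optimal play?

Alice

A0 = {4}
A1: add {9} — 9 (Alice) has 9→4.
A2 = A1; e.g. 0 (Bob) can still go to 2. Fixed point.
9 ∈ A1, so Alice can force the target.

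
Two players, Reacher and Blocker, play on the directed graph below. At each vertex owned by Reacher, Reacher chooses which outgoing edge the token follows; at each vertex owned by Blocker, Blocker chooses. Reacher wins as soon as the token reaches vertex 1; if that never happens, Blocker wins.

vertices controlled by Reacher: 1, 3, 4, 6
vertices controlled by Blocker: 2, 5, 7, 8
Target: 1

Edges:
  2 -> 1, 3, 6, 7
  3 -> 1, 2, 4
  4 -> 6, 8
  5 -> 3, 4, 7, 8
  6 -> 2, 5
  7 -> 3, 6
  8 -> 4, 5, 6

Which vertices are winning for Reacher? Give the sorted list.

1, 3

A0 = {1}
A1: add {3} — 3 (Reacher) has 3→1.
A2 = A1; e.g. 2 (Blocker) can still go to 6. Fixed point.
Reacher's winning region = {1, 3}.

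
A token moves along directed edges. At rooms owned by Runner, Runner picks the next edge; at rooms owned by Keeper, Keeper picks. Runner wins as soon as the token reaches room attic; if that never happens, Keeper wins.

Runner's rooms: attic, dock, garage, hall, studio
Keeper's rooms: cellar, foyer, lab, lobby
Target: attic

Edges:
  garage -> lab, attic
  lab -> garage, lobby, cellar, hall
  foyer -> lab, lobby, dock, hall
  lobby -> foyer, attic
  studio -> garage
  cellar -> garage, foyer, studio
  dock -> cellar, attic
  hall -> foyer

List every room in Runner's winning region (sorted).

attic, dock, garage, studio

A0 = {attic}
A1: add {dock, garage} — garage (Runner) has garage→attic; dock (Runner) has dock→attic.
A2: add {studio} — studio (Runner) has studio→garage.
A3 = A2; e.g. lab (Keeper) can still go to lobby. Fixed point.
Runner's winning region = {attic, dock, garage, studio}.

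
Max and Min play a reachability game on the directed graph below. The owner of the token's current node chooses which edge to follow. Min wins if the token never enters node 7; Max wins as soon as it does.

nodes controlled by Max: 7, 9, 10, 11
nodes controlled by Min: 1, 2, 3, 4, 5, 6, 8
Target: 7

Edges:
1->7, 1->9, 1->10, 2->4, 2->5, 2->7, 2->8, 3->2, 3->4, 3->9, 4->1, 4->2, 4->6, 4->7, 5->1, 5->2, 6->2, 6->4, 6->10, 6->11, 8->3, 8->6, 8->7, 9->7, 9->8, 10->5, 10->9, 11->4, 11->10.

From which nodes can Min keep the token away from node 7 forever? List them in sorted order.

A0 = {7}
A1: add {9} — 9 (Max) has 9→7.
A2: add {10} — 10 (Max) has 10→9.
A3: add {1, 11} — 1 (Min): all of {7, 9, 10} already in; 11 (Max) has 11→10.
A4 = A3; e.g. 2 (Min) can still go to 4. Fixed point.
Max's attractor = {1, 7, 9, 10, 11}; Min avoids the target exactly from the complement.

2, 3, 4, 5, 6, 8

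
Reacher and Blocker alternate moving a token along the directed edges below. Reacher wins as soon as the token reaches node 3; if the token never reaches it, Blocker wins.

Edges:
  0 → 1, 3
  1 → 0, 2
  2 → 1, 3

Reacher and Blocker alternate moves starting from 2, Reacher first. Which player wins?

Reacher

Track states (vertex, player-to-move).
A0 = {(3,Reacher), (3,Blocker)}
A1: add {(0,Reacher), (2,Reacher)}.
(2,Reacher) ∈ A1 ⇒ Reacher forces the target.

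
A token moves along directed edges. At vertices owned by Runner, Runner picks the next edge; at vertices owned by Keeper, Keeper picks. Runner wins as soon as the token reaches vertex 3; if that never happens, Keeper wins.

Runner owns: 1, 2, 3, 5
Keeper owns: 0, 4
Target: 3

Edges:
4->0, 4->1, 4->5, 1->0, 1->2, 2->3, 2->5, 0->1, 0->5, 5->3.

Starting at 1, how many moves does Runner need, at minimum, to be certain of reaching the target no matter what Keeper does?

A0 = {3}
A1: add {2, 5} — 2 (Runner) has 2→3; 5 (Runner) has 5→3.
A2: add {1} — 1 (Runner) has 1→2.
1 enters the attractor at level 2, so Runner can force the target in 2 moves from there.

2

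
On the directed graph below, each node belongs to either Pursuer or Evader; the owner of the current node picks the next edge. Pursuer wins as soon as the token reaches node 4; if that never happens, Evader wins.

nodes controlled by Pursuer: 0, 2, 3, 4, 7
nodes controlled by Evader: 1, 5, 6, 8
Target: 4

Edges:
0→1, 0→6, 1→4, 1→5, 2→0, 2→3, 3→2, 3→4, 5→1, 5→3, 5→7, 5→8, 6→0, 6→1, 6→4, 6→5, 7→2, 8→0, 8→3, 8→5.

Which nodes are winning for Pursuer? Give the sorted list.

2, 3, 4, 7

A0 = {4}
A1: add {3} — 3 (Pursuer) has 3→4.
A2: add {2} — 2 (Pursuer) has 2→3.
A3: add {7} — 7 (Pursuer) has 7→2.
A4 = A3; e.g. 0 (Pursuer) has no edge into A3. Fixed point.
Pursuer's winning region = {2, 3, 4, 7}.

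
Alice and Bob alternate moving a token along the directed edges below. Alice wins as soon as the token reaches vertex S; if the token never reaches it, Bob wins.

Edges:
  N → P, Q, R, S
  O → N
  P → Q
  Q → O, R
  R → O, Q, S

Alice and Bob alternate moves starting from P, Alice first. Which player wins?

Track states (vertex, player-to-move).
A0 = {(S,Alice), (S,Bob)}
A1: add {(N,Alice), (R,Alice)}.
A2: add {(O,Bob)}.
A3: add {(Q,Alice)}.
A4: add {(P,Bob)}.
A5 = A4; e.g. (N,Bob) stays out. (P,Alice) never enters ⇒ Bob avoids the target.

Bob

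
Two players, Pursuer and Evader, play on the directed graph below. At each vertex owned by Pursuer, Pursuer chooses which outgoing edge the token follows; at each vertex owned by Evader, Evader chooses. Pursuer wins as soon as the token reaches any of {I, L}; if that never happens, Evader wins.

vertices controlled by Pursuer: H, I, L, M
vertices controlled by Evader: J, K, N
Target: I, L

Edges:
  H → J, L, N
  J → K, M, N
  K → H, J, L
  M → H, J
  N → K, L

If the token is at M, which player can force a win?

A0 = {I, L}
A1: add {H} — H (Pursuer) has H→L.
A2: add {M} — M (Pursuer) has M→H.
A3 = A2; e.g. J (Evader) can still go to K. Fixed point.
M ∈ A2, so Pursuer can force the target.

Pursuer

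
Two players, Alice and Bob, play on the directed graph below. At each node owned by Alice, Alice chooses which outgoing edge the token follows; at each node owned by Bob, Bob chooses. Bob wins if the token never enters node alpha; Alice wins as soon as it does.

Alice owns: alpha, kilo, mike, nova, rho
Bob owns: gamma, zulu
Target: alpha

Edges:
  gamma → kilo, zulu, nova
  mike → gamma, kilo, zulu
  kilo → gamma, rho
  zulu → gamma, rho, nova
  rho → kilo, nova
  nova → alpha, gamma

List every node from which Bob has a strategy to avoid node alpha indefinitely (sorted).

gamma, zulu

A0 = {alpha}
A1: add {nova} — nova (Alice) has nova→alpha.
A2: add {rho} — rho (Alice) has rho→nova.
A3: add {kilo} — kilo (Alice) has kilo→rho.
A4: add {mike} — mike (Alice) has mike→kilo.
A5 = A4; e.g. gamma (Bob) can still go to zulu. Fixed point.
Alice's attractor = {alpha, kilo, mike, nova, rho}; Bob avoids the target exactly from the complement.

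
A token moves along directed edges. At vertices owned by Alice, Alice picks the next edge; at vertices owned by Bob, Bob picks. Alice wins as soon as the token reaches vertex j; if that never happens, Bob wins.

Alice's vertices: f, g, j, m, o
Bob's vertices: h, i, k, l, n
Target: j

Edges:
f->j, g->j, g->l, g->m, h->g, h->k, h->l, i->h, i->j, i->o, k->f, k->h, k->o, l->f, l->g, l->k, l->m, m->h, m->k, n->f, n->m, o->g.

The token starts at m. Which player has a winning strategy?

Bob

A0 = {j}
A1: add {f, g} — f (Alice) has f→j; g (Alice) has g→j.
A2: add {o} — o (Alice) has o→g.
A3 = A2; e.g. h (Bob) can still go to k. Fixed point.
m never enters the attractor, so Bob can avoid the target forever.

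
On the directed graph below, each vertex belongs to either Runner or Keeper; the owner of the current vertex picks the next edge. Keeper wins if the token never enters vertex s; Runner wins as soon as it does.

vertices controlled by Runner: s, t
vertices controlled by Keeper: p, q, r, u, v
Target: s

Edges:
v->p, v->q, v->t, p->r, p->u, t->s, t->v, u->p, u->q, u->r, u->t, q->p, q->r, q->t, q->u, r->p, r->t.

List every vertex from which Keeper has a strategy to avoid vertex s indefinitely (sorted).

p, q, r, u, v

A0 = {s}
A1: add {t} — t (Runner) has t→s.
A2 = A1; e.g. p (Keeper) can still go to r. Fixed point.
Runner's attractor = {s, t}; Keeper avoids the target exactly from the complement.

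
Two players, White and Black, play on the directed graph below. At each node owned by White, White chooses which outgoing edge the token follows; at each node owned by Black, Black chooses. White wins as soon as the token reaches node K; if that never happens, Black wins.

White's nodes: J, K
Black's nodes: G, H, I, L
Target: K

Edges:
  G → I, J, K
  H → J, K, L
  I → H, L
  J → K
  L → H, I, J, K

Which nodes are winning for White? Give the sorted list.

J, K

A0 = {K}
A1: add {J} — J (White) has J→K.
A2 = A1; e.g. G (Black) can still go to I. Fixed point.
White's winning region = {J, K}.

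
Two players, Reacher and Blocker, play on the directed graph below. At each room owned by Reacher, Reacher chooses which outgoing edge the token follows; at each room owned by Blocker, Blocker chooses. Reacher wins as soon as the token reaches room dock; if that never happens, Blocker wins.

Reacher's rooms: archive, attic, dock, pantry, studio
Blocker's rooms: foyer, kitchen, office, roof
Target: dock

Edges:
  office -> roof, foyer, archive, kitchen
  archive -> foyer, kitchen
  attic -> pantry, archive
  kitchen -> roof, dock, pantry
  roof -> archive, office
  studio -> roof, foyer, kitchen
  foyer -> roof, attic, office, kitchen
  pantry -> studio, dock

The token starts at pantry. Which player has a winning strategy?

Reacher

A0 = {dock}
A1: add {pantry} — pantry (Reacher) has pantry→dock.
pantry ∈ A1, so Reacher can force the target.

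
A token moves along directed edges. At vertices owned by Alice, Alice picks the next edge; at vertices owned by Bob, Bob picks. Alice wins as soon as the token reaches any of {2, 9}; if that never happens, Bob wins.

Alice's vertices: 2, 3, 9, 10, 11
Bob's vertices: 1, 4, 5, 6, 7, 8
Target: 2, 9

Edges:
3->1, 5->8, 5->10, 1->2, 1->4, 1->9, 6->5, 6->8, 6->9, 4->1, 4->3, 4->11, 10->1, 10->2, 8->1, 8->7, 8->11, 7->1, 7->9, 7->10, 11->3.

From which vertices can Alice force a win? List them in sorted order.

A0 = {2, 9}
A1: add {10} — 10 (Alice) has 10→2.
A2 = A1; e.g. 1 (Bob) can still go to 4. Fixed point.
Alice's winning region = {2, 9, 10}.

2, 9, 10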